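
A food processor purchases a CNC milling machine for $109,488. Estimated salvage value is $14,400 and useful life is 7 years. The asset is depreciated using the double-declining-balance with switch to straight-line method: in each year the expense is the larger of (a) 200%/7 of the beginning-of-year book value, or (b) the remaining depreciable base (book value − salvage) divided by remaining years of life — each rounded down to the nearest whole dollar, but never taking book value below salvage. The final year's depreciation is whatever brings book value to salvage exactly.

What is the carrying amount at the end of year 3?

Depreciable base = $109,488 − $14,400 = $95,088.
Year 1: DB = ⌊$109,488 × 200%/7⌋ = $31,282; SL = ⌊$95,088/7⌋ = $13,584 → take DB $31,282. Book value $78,206.
Year 2: DB = ⌊$78,206 × 200%/7⌋ = $22,344; SL = ⌊$63,806/6⌋ = $10,634 → take DB $22,344. Book value $55,862.
Year 3: DB = ⌊$55,862 × 200%/7⌋ = $15,960; SL = ⌊$41,462/5⌋ = $8,292 → take DB $15,960. Book value $39,902.

$39,902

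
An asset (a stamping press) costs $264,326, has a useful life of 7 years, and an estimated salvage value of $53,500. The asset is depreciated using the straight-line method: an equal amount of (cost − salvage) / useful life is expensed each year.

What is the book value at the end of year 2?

Depreciable base = $264,326 − $53,500 = $210,826.
Annual expense = $210,826 / 7 = $30,118.
End of year 1: book value $234,208.
End of year 2: book value $204,090.

$204,090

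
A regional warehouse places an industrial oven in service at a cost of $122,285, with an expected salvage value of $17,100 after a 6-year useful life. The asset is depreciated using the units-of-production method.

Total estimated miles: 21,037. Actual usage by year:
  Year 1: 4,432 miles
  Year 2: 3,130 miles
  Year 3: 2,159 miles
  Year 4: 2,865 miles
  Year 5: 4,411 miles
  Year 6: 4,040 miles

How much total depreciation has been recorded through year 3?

$48,605

Depreciable base = $122,285 − $17,100 = $105,185.
Rate = $105,185 / 21,037 miles = $5 per mile.
Year 1: 4,432 × $5 = $22,160. Book value $100,125.
Year 2: 3,130 × $5 = $15,650. Book value $84,475.
Year 3: 2,159 × $5 = $10,795. Book value $73,680.
Accumulated through year 3 = $122,285 − $73,680 = $48,605.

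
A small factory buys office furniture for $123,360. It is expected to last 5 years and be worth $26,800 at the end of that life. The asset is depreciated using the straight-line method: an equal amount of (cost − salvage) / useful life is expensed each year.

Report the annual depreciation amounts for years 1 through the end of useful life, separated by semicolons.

$19,312; $19,312; $19,312; $19,312; $19,312

Depreciable base = $123,360 − $26,800 = $96,560.
Annual expense = $96,560 / 5 = $19,312.
End of year 1: book value $104,048.
End of year 2: book value $84,736.
End of year 3: book value $65,424.
End of year 4: book value $46,112.
End of year 5: book value $26,800.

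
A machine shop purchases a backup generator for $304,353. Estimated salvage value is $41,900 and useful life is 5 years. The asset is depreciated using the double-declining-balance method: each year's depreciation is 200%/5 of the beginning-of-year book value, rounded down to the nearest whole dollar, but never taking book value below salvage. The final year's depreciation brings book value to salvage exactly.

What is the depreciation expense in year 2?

Depreciable base = $304,353 − $41,900 = $262,453.
Year 1: ⌊$304,353 × 200%/5⌋ = $121,741. Book value $182,612.
Year 2: ⌊$182,612 × 200%/5⌋ = $73,044. Book value $109,568.

$73,044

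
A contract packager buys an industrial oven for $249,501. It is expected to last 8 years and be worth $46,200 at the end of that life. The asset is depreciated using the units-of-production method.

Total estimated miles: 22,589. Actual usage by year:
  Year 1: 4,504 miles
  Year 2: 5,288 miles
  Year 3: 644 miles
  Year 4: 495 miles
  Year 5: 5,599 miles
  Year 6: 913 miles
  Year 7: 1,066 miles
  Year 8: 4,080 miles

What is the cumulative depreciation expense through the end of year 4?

Depreciable base = $249,501 − $46,200 = $203,301.
Rate = $203,301 / 22,589 miles = $9 per mile.
Year 1: 4,504 × $9 = $40,536. Book value $208,965.
Year 2: 5,288 × $9 = $47,592. Book value $161,373.
Year 3: 644 × $9 = $5,796. Book value $155,577.
Year 4: 495 × $9 = $4,455. Book value $151,122.
Accumulated through year 4 = $249,501 − $151,122 = $98,379.

$98,379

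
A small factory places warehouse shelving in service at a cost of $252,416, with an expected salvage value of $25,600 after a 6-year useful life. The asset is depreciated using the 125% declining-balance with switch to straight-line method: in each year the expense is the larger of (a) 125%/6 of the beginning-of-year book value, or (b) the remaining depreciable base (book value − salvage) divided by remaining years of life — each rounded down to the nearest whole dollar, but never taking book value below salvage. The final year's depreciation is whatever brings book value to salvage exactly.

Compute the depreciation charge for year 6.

$33,150

Depreciable base = $252,416 − $25,600 = $226,816.
Year 1: DB = ⌊$252,416 × 125%/6⌋ = $52,586; SL = ⌊$226,816/6⌋ = $37,802 → take DB $52,586. Book value $199,830.
Year 2: DB = ⌊$199,830 × 125%/6⌋ = $41,631; SL = ⌊$174,230/5⌋ = $34,846 → take DB $41,631. Book value $158,199.
Year 3: DB = ⌊$158,199 × 125%/6⌋ = $32,958; SL = ⌊$132,599/4⌋ = $33,149 → take SL $33,149. Book value $125,050.
Year 4: DB = ⌊$125,050 × 125%/6⌋ = $26,052; SL = ⌊$99,450/3⌋ = $33,150 → take SL $33,150. Book value $91,900.
Year 5: DB = ⌊$91,900 × 125%/6⌋ = $19,145; SL = ⌊$66,300/2⌋ = $33,150 → take SL $33,150. Book value $58,750.
Year 6 (final): $58,750 − $25,600 = $33,150. Book value $25,600.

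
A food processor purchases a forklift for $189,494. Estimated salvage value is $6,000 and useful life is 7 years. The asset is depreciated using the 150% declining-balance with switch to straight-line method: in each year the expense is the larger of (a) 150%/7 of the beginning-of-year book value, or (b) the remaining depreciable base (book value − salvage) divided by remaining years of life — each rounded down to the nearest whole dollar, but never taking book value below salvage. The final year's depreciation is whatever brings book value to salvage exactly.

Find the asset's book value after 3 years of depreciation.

Depreciable base = $189,494 − $6,000 = $183,494.
Year 1: DB = ⌊$189,494 × 150%/7⌋ = $40,605; SL = ⌊$183,494/7⌋ = $26,213 → take DB $40,605. Book value $148,889.
Year 2: DB = ⌊$148,889 × 150%/7⌋ = $31,904; SL = ⌊$142,889/6⌋ = $23,814 → take DB $31,904. Book value $116,985.
Year 3: DB = ⌊$116,985 × 150%/7⌋ = $25,068; SL = ⌊$110,985/5⌋ = $22,197 → take DB $25,068. Book value $91,917.

$91,917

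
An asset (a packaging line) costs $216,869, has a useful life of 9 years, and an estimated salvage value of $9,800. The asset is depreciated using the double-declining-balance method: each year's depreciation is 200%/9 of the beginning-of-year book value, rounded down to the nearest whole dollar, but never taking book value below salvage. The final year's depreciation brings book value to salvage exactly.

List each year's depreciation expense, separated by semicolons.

Depreciable base = $216,869 − $9,800 = $207,069.
Year 1: ⌊$216,869 × 200%/9⌋ = $48,193. Book value $168,676.
Year 2: ⌊$168,676 × 200%/9⌋ = $37,483. Book value $131,193.
Year 3: ⌊$131,193 × 200%/9⌋ = $29,154. Book value $102,039.
Year 4: ⌊$102,039 × 200%/9⌋ = $22,675. Book value $79,364.
Year 5: ⌊$79,364 × 200%/9⌋ = $17,636. Book value $61,728.
Year 6: ⌊$61,728 × 200%/9⌋ = $13,717. Book value $48,011.
Year 7: ⌊$48,011 × 200%/9⌋ = $10,669. Book value $37,342.
Year 8: ⌊$37,342 × 200%/9⌋ = $8,298. Book value $29,044.
Year 9 (final): $29,044 − $9,800 = $19,244. Book value $9,800.

$48,193; $37,483; $29,154; $22,675; $17,636; $13,717; $10,669; $8,298; $19,244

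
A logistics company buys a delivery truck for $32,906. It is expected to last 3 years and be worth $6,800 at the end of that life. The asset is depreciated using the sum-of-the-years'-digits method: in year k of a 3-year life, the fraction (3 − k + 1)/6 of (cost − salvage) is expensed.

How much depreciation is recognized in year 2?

Depreciable base = $32,906 − $6,800 = $26,106.
Sum of the years' digits = 3+2+1 = 6.
Year 1: $26,106 × 3/6 = $13,053. Book value $19,853.
Year 2: $26,106 × 2/6 = $8,702. Book value $11,151.

$8,702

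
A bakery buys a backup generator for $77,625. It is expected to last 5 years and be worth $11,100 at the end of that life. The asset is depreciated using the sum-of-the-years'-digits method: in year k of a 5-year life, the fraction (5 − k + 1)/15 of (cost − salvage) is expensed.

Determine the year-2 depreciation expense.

$17,740

Depreciable base = $77,625 − $11,100 = $66,525.
Sum of the years' digits = 5+4+3+2+1 = 15.
Year 1: $66,525 × 5/15 = $22,175. Book value $55,450.
Year 2: $66,525 × 4/15 = $17,740. Book value $37,710.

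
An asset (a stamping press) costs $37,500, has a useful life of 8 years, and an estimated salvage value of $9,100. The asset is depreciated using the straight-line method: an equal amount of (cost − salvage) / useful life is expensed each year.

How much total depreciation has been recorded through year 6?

$21,300

Depreciable base = $37,500 − $9,100 = $28,400.
Annual expense = $28,400 / 8 = $3,550.
End of year 1: book value $33,950.
End of year 2: book value $30,400.
End of year 3: book value $26,850.
End of year 4: book value $23,300.
End of year 5: book value $19,750.
End of year 6: book value $16,200.
Accumulated through year 6 = $37,500 − $16,200 = $21,300.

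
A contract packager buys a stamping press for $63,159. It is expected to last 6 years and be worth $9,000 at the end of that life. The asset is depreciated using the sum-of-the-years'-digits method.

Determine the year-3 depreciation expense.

Depreciable base = $63,159 − $9,000 = $54,159.
Sum of the years' digits = 6+5+4+3+2+1 = 21.
Year 1: $54,159 × 6/21 = $15,474. Book value $47,685.
Year 2: $54,159 × 5/21 = $12,895. Book value $34,790.
Year 3: $54,159 × 4/21 = $10,316. Book value $24,474.

$10,316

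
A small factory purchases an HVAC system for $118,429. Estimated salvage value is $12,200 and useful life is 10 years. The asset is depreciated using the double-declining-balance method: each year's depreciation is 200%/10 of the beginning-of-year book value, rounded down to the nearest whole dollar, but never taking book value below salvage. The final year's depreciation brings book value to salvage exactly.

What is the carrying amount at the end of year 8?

$19,871

Depreciable base = $118,429 − $12,200 = $106,229.
Year 1: ⌊$118,429 × 200%/10⌋ = $23,685. Book value $94,744.
Year 2: ⌊$94,744 × 200%/10⌋ = $18,948. Book value $75,796.
Year 3: ⌊$75,796 × 200%/10⌋ = $15,159. Book value $60,637.
Year 4: ⌊$60,637 × 200%/10⌋ = $12,127. Book value $48,510.
Year 5: ⌊$48,510 × 200%/10⌋ = $9,702. Book value $38,808.
Year 6: ⌊$38,808 × 200%/10⌋ = $7,761. Book value $31,047.
Year 7: ⌊$31,047 × 200%/10⌋ = $6,209. Book value $24,838.
Year 8: ⌊$24,838 × 200%/10⌋ = $4,967. Book value $19,871.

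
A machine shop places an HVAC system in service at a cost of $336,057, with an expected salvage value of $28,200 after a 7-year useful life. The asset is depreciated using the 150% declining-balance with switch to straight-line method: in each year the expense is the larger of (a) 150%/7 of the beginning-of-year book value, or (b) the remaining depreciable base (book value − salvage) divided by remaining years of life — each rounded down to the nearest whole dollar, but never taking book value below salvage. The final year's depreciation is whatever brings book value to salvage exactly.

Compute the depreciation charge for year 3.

Depreciable base = $336,057 − $28,200 = $307,857.
Year 1: DB = ⌊$336,057 × 150%/7⌋ = $72,012; SL = ⌊$307,857/7⌋ = $43,979 → take DB $72,012. Book value $264,045.
Year 2: DB = ⌊$264,045 × 150%/7⌋ = $56,581; SL = ⌊$235,845/6⌋ = $39,307 → take DB $56,581. Book value $207,464.
Year 3: DB = ⌊$207,464 × 150%/7⌋ = $44,456; SL = ⌊$179,264/5⌋ = $35,852 → take DB $44,456. Book value $163,008.

$44,456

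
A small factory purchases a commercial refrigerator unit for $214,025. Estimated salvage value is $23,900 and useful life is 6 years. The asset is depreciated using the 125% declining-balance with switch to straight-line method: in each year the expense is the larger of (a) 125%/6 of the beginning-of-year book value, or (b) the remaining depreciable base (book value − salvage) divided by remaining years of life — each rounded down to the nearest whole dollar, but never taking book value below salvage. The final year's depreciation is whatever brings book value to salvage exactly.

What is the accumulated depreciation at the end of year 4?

Depreciable base = $214,025 − $23,900 = $190,125.
Year 1: DB = ⌊$214,025 × 125%/6⌋ = $44,588; SL = ⌊$190,125/6⌋ = $31,687 → take DB $44,588. Book value $169,437.
Year 2: DB = ⌊$169,437 × 125%/6⌋ = $35,299; SL = ⌊$145,537/5⌋ = $29,107 → take DB $35,299. Book value $134,138.
Year 3: DB = ⌊$134,138 × 125%/6⌋ = $27,945; SL = ⌊$110,238/4⌋ = $27,559 → take DB $27,945. Book value $106,193.
Year 4: DB = ⌊$106,193 × 125%/6⌋ = $22,123; SL = ⌊$82,293/3⌋ = $27,431 → take SL $27,431. Book value $78,762.
Accumulated through year 4 = $214,025 − $78,762 = $135,263.

$135,263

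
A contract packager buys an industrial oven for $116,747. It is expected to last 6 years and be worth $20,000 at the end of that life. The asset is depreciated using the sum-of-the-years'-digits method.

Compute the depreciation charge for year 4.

$13,821

Depreciable base = $116,747 − $20,000 = $96,747.
Sum of the years' digits = 6+5+4+3+2+1 = 21.
Year 1: $96,747 × 6/21 = $27,642. Book value $89,105.
Year 2: $96,747 × 5/21 = $23,035. Book value $66,070.
Year 3: $96,747 × 4/21 = $18,428. Book value $47,642.
Year 4: $96,747 × 3/21 = $13,821. Book value $33,821.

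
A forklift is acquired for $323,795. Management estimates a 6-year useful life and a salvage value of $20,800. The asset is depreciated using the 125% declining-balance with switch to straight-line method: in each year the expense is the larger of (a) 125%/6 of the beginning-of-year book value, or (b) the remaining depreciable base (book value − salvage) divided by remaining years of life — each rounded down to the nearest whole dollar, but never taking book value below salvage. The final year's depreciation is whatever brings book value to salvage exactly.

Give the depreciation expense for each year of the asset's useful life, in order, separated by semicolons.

Depreciable base = $323,795 − $20,800 = $302,995.
Year 1: DB = ⌊$323,795 × 125%/6⌋ = $67,457; SL = ⌊$302,995/6⌋ = $50,499 → take DB $67,457. Book value $256,338.
Year 2: DB = ⌊$256,338 × 125%/6⌋ = $53,403; SL = ⌊$235,538/5⌋ = $47,107 → take DB $53,403. Book value $202,935.
Year 3: DB = ⌊$202,935 × 125%/6⌋ = $42,278; SL = ⌊$182,135/4⌋ = $45,533 → take SL $45,533. Book value $157,402.
Year 4: DB = ⌊$157,402 × 125%/6⌋ = $32,792; SL = ⌊$136,602/3⌋ = $45,534 → take SL $45,534. Book value $111,868.
Year 5: DB = ⌊$111,868 × 125%/6⌋ = $23,305; SL = ⌊$91,068/2⌋ = $45,534 → take SL $45,534. Book value $66,334.
Year 6 (final): $66,334 − $20,800 = $45,534. Book value $20,800.

$67,457; $53,403; $45,533; $45,534; $45,534; $45,534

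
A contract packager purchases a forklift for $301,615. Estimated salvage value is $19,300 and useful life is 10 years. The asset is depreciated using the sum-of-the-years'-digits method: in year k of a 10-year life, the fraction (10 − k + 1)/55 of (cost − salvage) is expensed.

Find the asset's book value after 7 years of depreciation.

$50,098

Depreciable base = $301,615 − $19,300 = $282,315.
Sum of the years' digits = 10+9+8+7+6+5+4+3+2+1 = 55.
Year 1: $282,315 × 10/55 = $51,330. Book value $250,285.
Year 2: $282,315 × 9/55 = $46,197. Book value $204,088.
Year 3: $282,315 × 8/55 = $41,064. Book value $163,024.
Year 4: $282,315 × 7/55 = $35,931. Book value $127,093.
Year 5: $282,315 × 6/55 = $30,798. Book value $96,295.
Year 6: $282,315 × 5/55 = $25,665. Book value $70,630.
Year 7: $282,315 × 4/55 = $20,532. Book value $50,098.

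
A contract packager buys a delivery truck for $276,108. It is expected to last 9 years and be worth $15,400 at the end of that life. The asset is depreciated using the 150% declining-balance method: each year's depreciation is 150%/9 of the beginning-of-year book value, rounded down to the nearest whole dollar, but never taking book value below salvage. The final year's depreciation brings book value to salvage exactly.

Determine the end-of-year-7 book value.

Depreciable base = $276,108 − $15,400 = $260,708.
Year 1: ⌊$276,108 × 150%/9⌋ = $46,018. Book value $230,090.
Year 2: ⌊$230,090 × 150%/9⌋ = $38,348. Book value $191,742.
Year 3: ⌊$191,742 × 150%/9⌋ = $31,957. Book value $159,785.
Year 4: ⌊$159,785 × 150%/9⌋ = $26,630. Book value $133,155.
Year 5: ⌊$133,155 × 150%/9⌋ = $22,192. Book value $110,963.
Year 6: ⌊$110,963 × 150%/9⌋ = $18,493. Book value $92,470.
Year 7: ⌊$92,470 × 150%/9⌋ = $15,411. Book value $77,059.

$77,059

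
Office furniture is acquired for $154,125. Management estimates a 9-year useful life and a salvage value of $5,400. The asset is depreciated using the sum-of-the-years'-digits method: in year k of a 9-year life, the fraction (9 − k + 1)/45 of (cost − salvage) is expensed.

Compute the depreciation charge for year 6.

Depreciable base = $154,125 − $5,400 = $148,725.
Sum of the years' digits = 9+8+7+6+5+4+3+2+1 = 45.
Year 1: $148,725 × 9/45 = $29,745. Book value $124,380.
Year 2: $148,725 × 8/45 = $26,440. Book value $97,940.
Year 3: $148,725 × 7/45 = $23,135. Book value $74,805.
Year 4: $148,725 × 6/45 = $19,830. Book value $54,975.
Year 5: $148,725 × 5/45 = $16,525. Book value $38,450.
Year 6: $148,725 × 4/45 = $13,220. Book value $25,230.

$13,220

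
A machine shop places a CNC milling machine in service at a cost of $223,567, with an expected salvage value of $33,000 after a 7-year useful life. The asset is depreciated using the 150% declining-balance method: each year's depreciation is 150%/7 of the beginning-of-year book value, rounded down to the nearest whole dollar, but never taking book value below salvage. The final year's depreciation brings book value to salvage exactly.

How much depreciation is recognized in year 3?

$29,575

Depreciable base = $223,567 − $33,000 = $190,567.
Year 1: ⌊$223,567 × 150%/7⌋ = $47,907. Book value $175,660.
Year 2: ⌊$175,660 × 150%/7⌋ = $37,641. Book value $138,019.
Year 3: ⌊$138,019 × 150%/7⌋ = $29,575. Book value $108,444.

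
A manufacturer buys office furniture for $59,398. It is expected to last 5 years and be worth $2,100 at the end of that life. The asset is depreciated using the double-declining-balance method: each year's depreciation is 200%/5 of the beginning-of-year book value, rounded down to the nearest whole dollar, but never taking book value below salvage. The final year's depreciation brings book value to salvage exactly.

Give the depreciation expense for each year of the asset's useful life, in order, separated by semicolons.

Depreciable base = $59,398 − $2,100 = $57,298.
Year 1: ⌊$59,398 × 200%/5⌋ = $23,759. Book value $35,639.
Year 2: ⌊$35,639 × 200%/5⌋ = $14,255. Book value $21,384.
Year 3: ⌊$21,384 × 200%/5⌋ = $8,553. Book value $12,831.
Year 4: ⌊$12,831 × 200%/5⌋ = $5,132. Book value $7,699.
Year 5 (final): $7,699 − $2,100 = $5,599. Book value $2,100.

$23,759; $14,255; $8,553; $5,132; $5,599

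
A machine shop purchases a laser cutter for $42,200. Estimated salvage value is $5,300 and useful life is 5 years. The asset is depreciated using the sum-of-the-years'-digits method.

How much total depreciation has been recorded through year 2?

$22,140

Depreciable base = $42,200 − $5,300 = $36,900.
Sum of the years' digits = 5+4+3+2+1 = 15.
Year 1: $36,900 × 5/15 = $12,300. Book value $29,900.
Year 2: $36,900 × 4/15 = $9,840. Book value $20,060.
Accumulated through year 2 = $42,200 − $20,060 = $22,140.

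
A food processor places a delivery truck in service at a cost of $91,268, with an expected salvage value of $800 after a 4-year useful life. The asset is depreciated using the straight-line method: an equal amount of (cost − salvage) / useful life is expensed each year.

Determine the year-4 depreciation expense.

$22,617

Depreciable base = $91,268 − $800 = $90,468.
Annual expense = $90,468 / 4 = $22,617.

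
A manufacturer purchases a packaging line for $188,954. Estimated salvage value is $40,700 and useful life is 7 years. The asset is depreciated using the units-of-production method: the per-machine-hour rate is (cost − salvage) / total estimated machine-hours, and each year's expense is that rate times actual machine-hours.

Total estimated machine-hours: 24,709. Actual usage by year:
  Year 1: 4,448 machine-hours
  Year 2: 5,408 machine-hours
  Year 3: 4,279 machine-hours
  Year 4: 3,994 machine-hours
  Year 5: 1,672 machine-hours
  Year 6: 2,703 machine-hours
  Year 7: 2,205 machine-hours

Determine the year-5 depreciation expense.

$10,032

Depreciable base = $188,954 − $40,700 = $148,254.
Rate = $148,254 / 24,709 machine-hours = $6 per machine-hour.
Year 1: 4,448 × $6 = $26,688. Book value $162,266.
Year 2: 5,408 × $6 = $32,448. Book value $129,818.
Year 3: 4,279 × $6 = $25,674. Book value $104,144.
Year 4: 3,994 × $6 = $23,964. Book value $80,180.
Year 5: 1,672 × $6 = $10,032. Book value $70,148.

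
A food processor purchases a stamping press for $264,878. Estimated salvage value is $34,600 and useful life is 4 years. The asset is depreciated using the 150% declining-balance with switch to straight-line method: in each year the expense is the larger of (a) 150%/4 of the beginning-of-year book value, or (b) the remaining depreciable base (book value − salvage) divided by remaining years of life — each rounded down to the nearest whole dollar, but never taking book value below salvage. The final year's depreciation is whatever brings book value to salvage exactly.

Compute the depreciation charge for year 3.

$38,800

Depreciable base = $264,878 − $34,600 = $230,278.
Year 1: DB = ⌊$264,878 × 150%/4⌋ = $99,329; SL = ⌊$230,278/4⌋ = $57,569 → take DB $99,329. Book value $165,549.
Year 2: DB = ⌊$165,549 × 150%/4⌋ = $62,080; SL = ⌊$130,949/3⌋ = $43,649 → take DB $62,080. Book value $103,469.
Year 3: DB = ⌊$103,469 × 150%/4⌋ = $38,800; SL = ⌊$68,869/2⌋ = $34,434 → take DB $38,800. Book value $64,669.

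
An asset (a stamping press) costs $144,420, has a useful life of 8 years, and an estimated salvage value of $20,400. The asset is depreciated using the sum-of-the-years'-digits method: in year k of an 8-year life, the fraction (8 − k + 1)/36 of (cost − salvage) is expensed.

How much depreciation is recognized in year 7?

Depreciable base = $144,420 − $20,400 = $124,020.
Sum of the years' digits = 8+7+6+5+4+3+2+1 = 36.
Year 1: $124,020 × 8/36 = $27,560. Book value $116,860.
Year 2: $124,020 × 7/36 = $24,115. Book value $92,745.
Year 3: $124,020 × 6/36 = $20,670. Book value $72,075.
Year 4: $124,020 × 5/36 = $17,225. Book value $54,850.
Year 5: $124,020 × 4/36 = $13,780. Book value $41,070.
Year 6: $124,020 × 3/36 = $10,335. Book value $30,735.
Year 7: $124,020 × 2/36 = $6,890. Book value $23,845.

$6,890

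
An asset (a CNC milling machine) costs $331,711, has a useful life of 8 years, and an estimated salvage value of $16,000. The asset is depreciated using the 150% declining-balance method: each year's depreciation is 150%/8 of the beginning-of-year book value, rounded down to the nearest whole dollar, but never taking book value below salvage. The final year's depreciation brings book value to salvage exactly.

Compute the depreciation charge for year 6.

$22,023

Depreciable base = $331,711 − $16,000 = $315,711.
Year 1: ⌊$331,711 × 150%/8⌋ = $62,195. Book value $269,516.
Year 2: ⌊$269,516 × 150%/8⌋ = $50,534. Book value $218,982.
Year 3: ⌊$218,982 × 150%/8⌋ = $41,059. Book value $177,923.
Year 4: ⌊$177,923 × 150%/8⌋ = $33,360. Book value $144,563.
Year 5: ⌊$144,563 × 150%/8⌋ = $27,105. Book value $117,458.
Year 6: ⌊$117,458 × 150%/8⌋ = $22,023. Book value $95,435.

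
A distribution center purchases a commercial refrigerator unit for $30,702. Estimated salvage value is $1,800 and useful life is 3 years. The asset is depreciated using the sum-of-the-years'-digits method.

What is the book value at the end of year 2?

Depreciable base = $30,702 − $1,800 = $28,902.
Sum of the years' digits = 3+2+1 = 6.
Year 1: $28,902 × 3/6 = $14,451. Book value $16,251.
Year 2: $28,902 × 2/6 = $9,634. Book value $6,617.

$6,617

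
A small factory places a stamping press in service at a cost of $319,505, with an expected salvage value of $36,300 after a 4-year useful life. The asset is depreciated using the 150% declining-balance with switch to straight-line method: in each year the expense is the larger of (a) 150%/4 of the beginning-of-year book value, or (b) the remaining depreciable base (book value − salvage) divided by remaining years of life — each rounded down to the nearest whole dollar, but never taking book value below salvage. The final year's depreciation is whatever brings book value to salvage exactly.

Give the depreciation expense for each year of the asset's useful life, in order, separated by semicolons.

Depreciable base = $319,505 − $36,300 = $283,205.
Year 1: DB = ⌊$319,505 × 150%/4⌋ = $119,814; SL = ⌊$283,205/4⌋ = $70,801 → take DB $119,814. Book value $199,691.
Year 2: DB = ⌊$199,691 × 150%/4⌋ = $74,884; SL = ⌊$163,391/3⌋ = $54,463 → take DB $74,884. Book value $124,807.
Year 3: DB = ⌊$124,807 × 150%/4⌋ = $46,802; SL = ⌊$88,507/2⌋ = $44,253 → take DB $46,802. Book value $78,005.
Year 4 (final): $78,005 − $36,300 = $41,705. Book value $36,300.

$119,814; $74,884; $46,802; $41,705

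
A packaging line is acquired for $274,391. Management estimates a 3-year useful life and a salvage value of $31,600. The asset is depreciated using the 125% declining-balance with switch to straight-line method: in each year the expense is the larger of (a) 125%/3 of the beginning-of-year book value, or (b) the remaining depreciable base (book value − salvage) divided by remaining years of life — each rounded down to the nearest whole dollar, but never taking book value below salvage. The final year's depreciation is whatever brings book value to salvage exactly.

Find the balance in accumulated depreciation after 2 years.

$181,021

Depreciable base = $274,391 − $31,600 = $242,791.
Year 1: DB = ⌊$274,391 × 125%/3⌋ = $114,329; SL = ⌊$242,791/3⌋ = $80,930 → take DB $114,329. Book value $160,062.
Year 2: DB = ⌊$160,062 × 125%/3⌋ = $66,692; SL = ⌊$128,462/2⌋ = $64,231 → take DB $66,692. Book value $93,370.
Accumulated through year 2 = $274,391 − $93,370 = $181,021.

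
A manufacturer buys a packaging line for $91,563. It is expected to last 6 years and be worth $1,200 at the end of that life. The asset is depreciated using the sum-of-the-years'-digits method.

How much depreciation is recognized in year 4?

Depreciable base = $91,563 − $1,200 = $90,363.
Sum of the years' digits = 6+5+4+3+2+1 = 21.
Year 1: $90,363 × 6/21 = $25,818. Book value $65,745.
Year 2: $90,363 × 5/21 = $21,515. Book value $44,230.
Year 3: $90,363 × 4/21 = $17,212. Book value $27,018.
Year 4: $90,363 × 3/21 = $12,909. Book value $14,109.

$12,909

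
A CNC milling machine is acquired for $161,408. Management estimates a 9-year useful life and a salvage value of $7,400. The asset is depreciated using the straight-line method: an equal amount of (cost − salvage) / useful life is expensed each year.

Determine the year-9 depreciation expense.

Depreciable base = $161,408 − $7,400 = $154,008.
Annual expense = $154,008 / 9 = $17,112.

$17,112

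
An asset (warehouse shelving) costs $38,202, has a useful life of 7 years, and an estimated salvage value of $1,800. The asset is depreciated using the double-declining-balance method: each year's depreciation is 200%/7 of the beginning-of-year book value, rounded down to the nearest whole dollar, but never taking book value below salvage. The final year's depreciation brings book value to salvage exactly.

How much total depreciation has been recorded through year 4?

Depreciable base = $38,202 − $1,800 = $36,402.
Year 1: ⌊$38,202 × 200%/7⌋ = $10,914. Book value $27,288.
Year 2: ⌊$27,288 × 200%/7⌋ = $7,796. Book value $19,492.
Year 3: ⌊$19,492 × 200%/7⌋ = $5,569. Book value $13,923.
Year 4: ⌊$13,923 × 200%/7⌋ = $3,978. Book value $9,945.
Accumulated through year 4 = $38,202 − $9,945 = $28,257.

$28,257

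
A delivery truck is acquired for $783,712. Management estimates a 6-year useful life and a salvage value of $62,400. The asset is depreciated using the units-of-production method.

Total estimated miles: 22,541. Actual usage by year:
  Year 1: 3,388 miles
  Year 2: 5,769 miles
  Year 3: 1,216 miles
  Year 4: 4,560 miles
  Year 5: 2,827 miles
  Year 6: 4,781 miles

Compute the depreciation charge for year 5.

Depreciable base = $783,712 − $62,400 = $721,312.
Rate = $721,312 / 22,541 miles = $32 per mile.
Year 1: 3,388 × $32 = $108,416. Book value $675,296.
Year 2: 5,769 × $32 = $184,608. Book value $490,688.
Year 3: 1,216 × $32 = $38,912. Book value $451,776.
Year 4: 4,560 × $32 = $145,920. Book value $305,856.
Year 5: 2,827 × $32 = $90,464. Book value $215,392.

$90,464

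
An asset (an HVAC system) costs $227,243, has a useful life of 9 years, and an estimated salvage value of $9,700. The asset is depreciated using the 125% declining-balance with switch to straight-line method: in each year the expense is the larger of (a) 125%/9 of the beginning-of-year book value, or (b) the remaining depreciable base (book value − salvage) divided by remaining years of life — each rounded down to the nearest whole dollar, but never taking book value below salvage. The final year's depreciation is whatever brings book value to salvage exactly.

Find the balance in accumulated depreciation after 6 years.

$149,842

Depreciable base = $227,243 − $9,700 = $217,543.
Year 1: DB = ⌊$227,243 × 125%/9⌋ = $31,561; SL = ⌊$217,543/9⌋ = $24,171 → take DB $31,561. Book value $195,682.
Year 2: DB = ⌊$195,682 × 125%/9⌋ = $27,178; SL = ⌊$185,982/8⌋ = $23,247 → take DB $27,178. Book value $168,504.
Year 3: DB = ⌊$168,504 × 125%/9⌋ = $23,403; SL = ⌊$158,804/7⌋ = $22,686 → take DB $23,403. Book value $145,101.
Year 4: DB = ⌊$145,101 × 125%/9⌋ = $20,152; SL = ⌊$135,401/6⌋ = $22,566 → take SL $22,566. Book value $122,535.
Year 5: DB = ⌊$122,535 × 125%/9⌋ = $17,018; SL = ⌊$112,835/5⌋ = $22,567 → take SL $22,567. Book value $99,968.
Year 6: DB = ⌊$99,968 × 125%/9⌋ = $13,884; SL = ⌊$90,268/4⌋ = $22,567 → take SL $22,567. Book value $77,401.
Accumulated through year 6 = $227,243 − $77,401 = $149,842.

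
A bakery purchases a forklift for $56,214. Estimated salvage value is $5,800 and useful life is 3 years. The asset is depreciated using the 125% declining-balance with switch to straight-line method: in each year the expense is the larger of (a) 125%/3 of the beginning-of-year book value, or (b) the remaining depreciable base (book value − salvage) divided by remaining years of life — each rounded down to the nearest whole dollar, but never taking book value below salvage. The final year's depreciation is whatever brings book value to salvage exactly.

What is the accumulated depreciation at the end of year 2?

$37,085

Depreciable base = $56,214 − $5,800 = $50,414.
Year 1: DB = ⌊$56,214 × 125%/3⌋ = $23,422; SL = ⌊$50,414/3⌋ = $16,804 → take DB $23,422. Book value $32,792.
Year 2: DB = ⌊$32,792 × 125%/3⌋ = $13,663; SL = ⌊$26,992/2⌋ = $13,496 → take DB $13,663. Book value $19,129.
Accumulated through year 2 = $56,214 − $19,129 = $37,085.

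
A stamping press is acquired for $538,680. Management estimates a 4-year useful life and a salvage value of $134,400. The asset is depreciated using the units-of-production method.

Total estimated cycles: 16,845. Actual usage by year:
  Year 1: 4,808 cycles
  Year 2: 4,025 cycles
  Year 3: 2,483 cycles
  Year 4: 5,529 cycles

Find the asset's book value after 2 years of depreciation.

Depreciable base = $538,680 − $134,400 = $404,280.
Rate = $404,280 / 16,845 cycles = $24 per cycle.
Year 1: 4,808 × $24 = $115,392. Book value $423,288.
Year 2: 4,025 × $24 = $96,600. Book value $326,688.

$326,688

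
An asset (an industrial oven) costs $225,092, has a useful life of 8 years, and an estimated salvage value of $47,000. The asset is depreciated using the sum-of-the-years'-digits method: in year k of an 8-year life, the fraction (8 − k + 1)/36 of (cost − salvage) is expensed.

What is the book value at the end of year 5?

$76,682

Depreciable base = $225,092 − $47,000 = $178,092.
Sum of the years' digits = 8+7+6+5+4+3+2+1 = 36.
Year 1: $178,092 × 8/36 = $39,576. Book value $185,516.
Year 2: $178,092 × 7/36 = $34,629. Book value $150,887.
Year 3: $178,092 × 6/36 = $29,682. Book value $121,205.
Year 4: $178,092 × 5/36 = $24,735. Book value $96,470.
Year 5: $178,092 × 4/36 = $19,788. Book value $76,682.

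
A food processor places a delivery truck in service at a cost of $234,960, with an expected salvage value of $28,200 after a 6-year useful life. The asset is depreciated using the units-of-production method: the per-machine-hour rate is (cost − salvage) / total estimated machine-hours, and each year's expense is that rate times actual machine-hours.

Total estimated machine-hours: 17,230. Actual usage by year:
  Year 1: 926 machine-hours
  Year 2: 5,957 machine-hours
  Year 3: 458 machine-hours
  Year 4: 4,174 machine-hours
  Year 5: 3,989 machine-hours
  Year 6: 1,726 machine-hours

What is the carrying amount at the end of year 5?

Depreciable base = $234,960 − $28,200 = $206,760.
Rate = $206,760 / 17,230 machine-hours = $12 per machine-hour.
Year 1: 926 × $12 = $11,112. Book value $223,848.
Year 2: 5,957 × $12 = $71,484. Book value $152,364.
Year 3: 458 × $12 = $5,496. Book value $146,868.
Year 4: 4,174 × $12 = $50,088. Book value $96,780.
Year 5: 3,989 × $12 = $47,868. Book value $48,912.

$48,912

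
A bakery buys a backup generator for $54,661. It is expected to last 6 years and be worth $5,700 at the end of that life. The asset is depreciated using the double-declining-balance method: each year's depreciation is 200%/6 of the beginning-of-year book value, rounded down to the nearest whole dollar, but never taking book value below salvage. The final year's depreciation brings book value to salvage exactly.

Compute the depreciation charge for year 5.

$3,599

Depreciable base = $54,661 − $5,700 = $48,961.
Year 1: ⌊$54,661 × 200%/6⌋ = $18,220. Book value $36,441.
Year 2: ⌊$36,441 × 200%/6⌋ = $12,147. Book value $24,294.
Year 3: ⌊$24,294 × 200%/6⌋ = $8,098. Book value $16,196.
Year 4: ⌊$16,196 × 200%/6⌋ = $5,398. Book value $10,798.
Year 5: ⌊$10,798 × 200%/6⌋ = $3,599. Book value $7,199.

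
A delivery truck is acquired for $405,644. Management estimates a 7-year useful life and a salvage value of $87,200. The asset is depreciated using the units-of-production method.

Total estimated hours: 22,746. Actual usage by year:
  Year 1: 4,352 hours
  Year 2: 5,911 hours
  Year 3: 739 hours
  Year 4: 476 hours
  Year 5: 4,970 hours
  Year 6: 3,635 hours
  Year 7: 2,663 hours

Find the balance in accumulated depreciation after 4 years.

Depreciable base = $405,644 − $87,200 = $318,444.
Rate = $318,444 / 22,746 hours = $14 per hour.
Year 1: 4,352 × $14 = $60,928. Book value $344,716.
Year 2: 5,911 × $14 = $82,754. Book value $261,962.
Year 3: 739 × $14 = $10,346. Book value $251,616.
Year 4: 476 × $14 = $6,664. Book value $244,952.
Accumulated through year 4 = $405,644 − $244,952 = $160,692.

$160,692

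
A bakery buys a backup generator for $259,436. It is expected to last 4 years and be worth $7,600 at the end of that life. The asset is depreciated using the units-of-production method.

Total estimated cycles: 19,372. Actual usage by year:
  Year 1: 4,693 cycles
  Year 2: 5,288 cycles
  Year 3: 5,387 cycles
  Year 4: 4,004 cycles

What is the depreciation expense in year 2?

Depreciable base = $259,436 − $7,600 = $251,836.
Rate = $251,836 / 19,372 cycles = $13 per cycle.
Year 1: 4,693 × $13 = $61,009. Book value $198,427.
Year 2: 5,288 × $13 = $68,744. Book value $129,683.

$68,744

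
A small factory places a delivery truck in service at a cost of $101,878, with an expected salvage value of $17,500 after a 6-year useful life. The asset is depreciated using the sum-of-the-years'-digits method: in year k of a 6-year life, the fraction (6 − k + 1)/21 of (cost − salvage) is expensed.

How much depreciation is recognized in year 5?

Depreciable base = $101,878 − $17,500 = $84,378.
Sum of the years' digits = 6+5+4+3+2+1 = 21.
Year 1: $84,378 × 6/21 = $24,108. Book value $77,770.
Year 2: $84,378 × 5/21 = $20,090. Book value $57,680.
Year 3: $84,378 × 4/21 = $16,072. Book value $41,608.
Year 4: $84,378 × 3/21 = $12,054. Book value $29,554.
Year 5: $84,378 × 2/21 = $8,036. Book value $21,518.

$8,036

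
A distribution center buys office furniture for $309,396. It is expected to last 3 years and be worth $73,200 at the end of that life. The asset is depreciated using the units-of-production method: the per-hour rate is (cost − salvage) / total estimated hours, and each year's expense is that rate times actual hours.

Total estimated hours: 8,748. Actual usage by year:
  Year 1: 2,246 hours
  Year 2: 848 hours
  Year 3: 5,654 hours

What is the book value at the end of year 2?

Depreciable base = $309,396 − $73,200 = $236,196.
Rate = $236,196 / 8,748 hours = $27 per hour.
Year 1: 2,246 × $27 = $60,642. Book value $248,754.
Year 2: 848 × $27 = $22,896. Book value $225,858.

$225,858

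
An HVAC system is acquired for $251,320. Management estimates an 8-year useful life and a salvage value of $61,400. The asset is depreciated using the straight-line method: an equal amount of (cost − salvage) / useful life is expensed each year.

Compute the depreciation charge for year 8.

Depreciable base = $251,320 − $61,400 = $189,920.
Annual expense = $189,920 / 8 = $23,740.

$23,740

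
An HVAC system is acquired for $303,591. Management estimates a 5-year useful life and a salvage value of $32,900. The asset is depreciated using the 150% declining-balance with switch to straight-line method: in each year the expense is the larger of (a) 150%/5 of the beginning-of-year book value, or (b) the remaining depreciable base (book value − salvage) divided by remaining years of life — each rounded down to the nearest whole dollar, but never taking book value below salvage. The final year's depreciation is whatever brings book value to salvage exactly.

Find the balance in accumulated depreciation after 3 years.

Depreciable base = $303,591 − $32,900 = $270,691.
Year 1: DB = ⌊$303,591 × 150%/5⌋ = $91,077; SL = ⌊$270,691/5⌋ = $54,138 → take DB $91,077. Book value $212,514.
Year 2: DB = ⌊$212,514 × 150%/5⌋ = $63,754; SL = ⌊$179,614/4⌋ = $44,903 → take DB $63,754. Book value $148,760.
Year 3: DB = ⌊$148,760 × 150%/5⌋ = $44,628; SL = ⌊$115,860/3⌋ = $38,620 → take DB $44,628. Book value $104,132.
Accumulated through year 3 = $303,591 − $104,132 = $199,459.

$199,459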